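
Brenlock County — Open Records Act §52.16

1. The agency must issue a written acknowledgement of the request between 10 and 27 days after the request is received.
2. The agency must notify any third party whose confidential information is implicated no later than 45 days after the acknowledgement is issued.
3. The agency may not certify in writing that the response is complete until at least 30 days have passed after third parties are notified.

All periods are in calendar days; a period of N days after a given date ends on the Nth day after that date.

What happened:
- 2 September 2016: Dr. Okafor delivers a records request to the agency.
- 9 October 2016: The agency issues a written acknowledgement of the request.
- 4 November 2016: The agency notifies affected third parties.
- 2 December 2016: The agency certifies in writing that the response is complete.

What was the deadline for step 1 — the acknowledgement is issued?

Step 1 runs from 2 September 2016, when the request is received. The window is 10–27 days after 2 September 2016; it closes on 29 September 2016.

29 September 2016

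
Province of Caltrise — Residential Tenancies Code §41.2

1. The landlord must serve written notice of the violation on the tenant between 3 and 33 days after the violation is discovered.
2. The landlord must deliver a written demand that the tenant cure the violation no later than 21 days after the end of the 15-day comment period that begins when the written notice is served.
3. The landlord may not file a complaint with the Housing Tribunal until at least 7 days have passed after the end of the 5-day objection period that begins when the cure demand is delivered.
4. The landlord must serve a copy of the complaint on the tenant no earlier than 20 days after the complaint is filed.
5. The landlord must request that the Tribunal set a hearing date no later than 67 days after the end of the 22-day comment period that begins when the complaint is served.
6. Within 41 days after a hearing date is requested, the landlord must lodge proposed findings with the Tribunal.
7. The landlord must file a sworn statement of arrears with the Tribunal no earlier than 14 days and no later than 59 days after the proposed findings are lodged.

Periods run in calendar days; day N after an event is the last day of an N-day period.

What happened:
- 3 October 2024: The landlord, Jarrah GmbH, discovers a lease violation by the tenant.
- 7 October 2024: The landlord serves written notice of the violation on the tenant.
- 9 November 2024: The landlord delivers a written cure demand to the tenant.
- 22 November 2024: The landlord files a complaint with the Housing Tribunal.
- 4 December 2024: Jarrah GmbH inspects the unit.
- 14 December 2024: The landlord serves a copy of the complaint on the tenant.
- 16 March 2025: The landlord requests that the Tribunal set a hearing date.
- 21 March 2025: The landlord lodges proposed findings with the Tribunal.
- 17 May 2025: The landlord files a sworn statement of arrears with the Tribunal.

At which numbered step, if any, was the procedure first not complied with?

Step 5

Step 1: the window is 3–33 days after 3 October 2024 (when the violation is discovered), so 6 October 2024 through 5 November 2024; done 7 October 2024 — within the window.
Step 2: 21 days after 22 October 2024 (end of the 15-day comment period, which began when the written notice is served on 7 October 2024) is 12 November 2024; completed 9 November 2024, before the deadline.
Step 3: the earliest permitted date is 7 days after 14 November 2024 (end of the 5-day objection period, which began when the cure demand is delivered on 9 November 2024), i.e. 21 November 2024; 22 November 2024 is on or after that date.
Step 4: the earliest permitted date is 20 days after 22 November 2024 (when the complaint is filed), i.e. 12 December 2024; 14 December 2024 is on or after that date.
Step 5: 67 days after 5 January 2025 (end of the 22-day comment period, which began when the complaint is served on 14 December 2024) is 13 March 2025; not done until 16 March 2025, 3 days after the deadline.
No need to go further; step 5 was not satisfied.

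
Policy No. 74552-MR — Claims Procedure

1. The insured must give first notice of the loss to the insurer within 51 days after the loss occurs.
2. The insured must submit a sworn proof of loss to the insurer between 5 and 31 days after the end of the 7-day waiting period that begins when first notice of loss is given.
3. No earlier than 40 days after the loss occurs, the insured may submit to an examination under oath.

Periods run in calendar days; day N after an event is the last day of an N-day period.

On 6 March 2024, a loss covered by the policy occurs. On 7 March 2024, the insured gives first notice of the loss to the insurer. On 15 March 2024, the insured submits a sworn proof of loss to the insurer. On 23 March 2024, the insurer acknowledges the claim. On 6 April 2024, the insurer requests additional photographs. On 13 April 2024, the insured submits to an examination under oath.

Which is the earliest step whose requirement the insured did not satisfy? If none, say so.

Step 2

(1) due by 6 March 2024 + 51 days = 26 April 2024; completed 7 March 2024, before the deadline.
(2) the permitted window runs from 14 March 2024 + 5 = 19 March 2024 to 14 March 2024 + 31 = 14 April 2024; 15 March 2024 is 4 days too early.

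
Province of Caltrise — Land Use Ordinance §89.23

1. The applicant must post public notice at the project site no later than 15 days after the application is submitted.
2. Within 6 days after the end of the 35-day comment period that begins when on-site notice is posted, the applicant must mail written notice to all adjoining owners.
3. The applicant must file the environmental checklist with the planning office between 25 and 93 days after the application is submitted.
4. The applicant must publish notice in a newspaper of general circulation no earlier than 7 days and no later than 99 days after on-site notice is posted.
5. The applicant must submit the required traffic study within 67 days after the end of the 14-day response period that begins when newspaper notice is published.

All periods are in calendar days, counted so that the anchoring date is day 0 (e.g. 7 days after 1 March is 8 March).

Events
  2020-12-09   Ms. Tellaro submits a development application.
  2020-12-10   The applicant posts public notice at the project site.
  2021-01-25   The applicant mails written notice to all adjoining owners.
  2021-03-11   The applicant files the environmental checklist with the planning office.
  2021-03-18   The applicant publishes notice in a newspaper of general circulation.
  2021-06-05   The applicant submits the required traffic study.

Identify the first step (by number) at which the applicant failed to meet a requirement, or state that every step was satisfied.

Step 2

Step 1: 15 days after 2020-12-09 (when the application is submitted) is 2020-12-24; completed 2020-12-10, before the deadline.
Step 2: 6 days after 2021-01-14 (end of the 35-day comment period, which began when on-site notice is posted on 2020-12-10) is 2021-01-20; 2021-01-25 misses that deadline by 5 days.
The analysis stops there.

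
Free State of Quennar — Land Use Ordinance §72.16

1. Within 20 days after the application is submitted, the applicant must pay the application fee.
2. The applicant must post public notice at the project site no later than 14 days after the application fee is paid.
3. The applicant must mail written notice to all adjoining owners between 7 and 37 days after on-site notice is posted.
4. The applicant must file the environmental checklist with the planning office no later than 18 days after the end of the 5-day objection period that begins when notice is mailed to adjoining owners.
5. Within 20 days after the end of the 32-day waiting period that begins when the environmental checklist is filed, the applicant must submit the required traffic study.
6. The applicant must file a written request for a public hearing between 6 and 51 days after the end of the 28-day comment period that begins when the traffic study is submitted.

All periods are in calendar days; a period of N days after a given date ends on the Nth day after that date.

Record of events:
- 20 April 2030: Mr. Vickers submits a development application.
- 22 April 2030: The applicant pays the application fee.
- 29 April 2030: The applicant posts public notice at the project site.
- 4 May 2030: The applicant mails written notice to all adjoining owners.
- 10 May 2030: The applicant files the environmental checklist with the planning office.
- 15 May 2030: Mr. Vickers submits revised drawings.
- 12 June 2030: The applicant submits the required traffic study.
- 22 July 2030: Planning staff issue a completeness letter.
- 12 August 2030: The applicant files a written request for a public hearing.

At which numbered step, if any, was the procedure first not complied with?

Step 3

Step 1: 20 days after 20 April 2030 (when the application is submitted) is 10 May 2030; done 22 April 2030 — timely.
Step 2: 14 days after 22 April 2030 (when the application fee is paid) is 6 May 2030; completed 29 April 2030, before the deadline.
Step 3: the window is 7–37 days after 29 April 2030 (when on-site notice is posted), so 6 May 2030 through 5 June 2030; 4 May 2030 is 2 days too early.
The procedure was therefore not followed at step 3.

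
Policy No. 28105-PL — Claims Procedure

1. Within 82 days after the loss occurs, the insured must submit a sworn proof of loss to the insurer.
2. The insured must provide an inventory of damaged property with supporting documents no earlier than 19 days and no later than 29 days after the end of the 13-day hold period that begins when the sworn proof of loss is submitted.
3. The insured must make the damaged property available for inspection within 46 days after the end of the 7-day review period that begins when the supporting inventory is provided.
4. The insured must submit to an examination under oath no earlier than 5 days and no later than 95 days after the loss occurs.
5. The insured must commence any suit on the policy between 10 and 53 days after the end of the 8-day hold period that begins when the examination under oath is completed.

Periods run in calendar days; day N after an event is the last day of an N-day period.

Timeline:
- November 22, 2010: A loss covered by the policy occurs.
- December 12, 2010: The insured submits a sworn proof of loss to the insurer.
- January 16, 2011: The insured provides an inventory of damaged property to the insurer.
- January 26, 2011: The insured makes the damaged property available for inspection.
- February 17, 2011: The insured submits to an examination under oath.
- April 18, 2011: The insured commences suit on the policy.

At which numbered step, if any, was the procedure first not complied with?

None — every step was satisfied

(1) due by November 22, 2010 + 82 days = February 12, 2011; December 12, 2010 is within that limit.
(2) the permitted window runs from December 25, 2010 + 19 = January 13, 2011 to December 25, 2010 + 29 = January 23, 2011; January 16, 2011 falls inside that range.
(3) due by January 23, 2011 + 46 days = March 10, 2011; done January 26, 2011 — timely.
(4) the permitted window runs from November 22, 2010 + 5 = November 27, 2010 to November 22, 2010 + 95 = February 25, 2011; February 17, 2011 falls inside that range.
(5) the permitted window runs from February 25, 2011 + 10 = March 7, 2011 to February 25, 2011 + 53 = April 19, 2011; done April 18, 2011 — within the window.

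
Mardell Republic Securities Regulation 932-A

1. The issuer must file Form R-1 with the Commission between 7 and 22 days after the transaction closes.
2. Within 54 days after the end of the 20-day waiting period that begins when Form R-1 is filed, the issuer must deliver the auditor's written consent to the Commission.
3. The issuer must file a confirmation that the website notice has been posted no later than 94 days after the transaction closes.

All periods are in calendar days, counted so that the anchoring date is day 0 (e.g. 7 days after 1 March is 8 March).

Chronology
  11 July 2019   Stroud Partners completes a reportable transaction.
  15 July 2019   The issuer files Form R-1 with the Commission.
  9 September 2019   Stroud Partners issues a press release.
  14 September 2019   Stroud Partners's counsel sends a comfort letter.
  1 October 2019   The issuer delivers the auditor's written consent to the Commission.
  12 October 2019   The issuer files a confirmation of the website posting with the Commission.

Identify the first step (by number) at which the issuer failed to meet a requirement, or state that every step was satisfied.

Step 1: the window is 7–22 days after 11 July 2019 (when the transaction closes), so 18 July 2019 through 2 August 2019; 15 July 2019 is 3 days too early.
No need to go further; step 1 was not satisfied.

Step 1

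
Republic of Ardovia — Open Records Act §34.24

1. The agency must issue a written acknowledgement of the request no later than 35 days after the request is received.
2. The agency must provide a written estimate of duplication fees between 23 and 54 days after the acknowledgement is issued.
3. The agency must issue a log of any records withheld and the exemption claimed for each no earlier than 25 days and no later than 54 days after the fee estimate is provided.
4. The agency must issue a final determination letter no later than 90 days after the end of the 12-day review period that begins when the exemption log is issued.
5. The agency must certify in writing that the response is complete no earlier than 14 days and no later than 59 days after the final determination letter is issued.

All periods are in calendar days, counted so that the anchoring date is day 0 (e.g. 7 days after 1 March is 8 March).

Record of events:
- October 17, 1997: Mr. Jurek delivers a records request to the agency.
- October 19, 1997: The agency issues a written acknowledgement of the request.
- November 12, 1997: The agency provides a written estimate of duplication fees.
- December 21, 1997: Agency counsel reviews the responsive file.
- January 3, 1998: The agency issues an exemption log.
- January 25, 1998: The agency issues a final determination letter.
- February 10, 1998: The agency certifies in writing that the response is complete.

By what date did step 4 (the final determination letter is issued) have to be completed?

April 15, 1998

The exemption log is issued on January 3, 1998; the 12-day review period therefore ends January 15, 1998, and step 4 runs from that date. 90 days after January 15, 1998 is April 15, 1998.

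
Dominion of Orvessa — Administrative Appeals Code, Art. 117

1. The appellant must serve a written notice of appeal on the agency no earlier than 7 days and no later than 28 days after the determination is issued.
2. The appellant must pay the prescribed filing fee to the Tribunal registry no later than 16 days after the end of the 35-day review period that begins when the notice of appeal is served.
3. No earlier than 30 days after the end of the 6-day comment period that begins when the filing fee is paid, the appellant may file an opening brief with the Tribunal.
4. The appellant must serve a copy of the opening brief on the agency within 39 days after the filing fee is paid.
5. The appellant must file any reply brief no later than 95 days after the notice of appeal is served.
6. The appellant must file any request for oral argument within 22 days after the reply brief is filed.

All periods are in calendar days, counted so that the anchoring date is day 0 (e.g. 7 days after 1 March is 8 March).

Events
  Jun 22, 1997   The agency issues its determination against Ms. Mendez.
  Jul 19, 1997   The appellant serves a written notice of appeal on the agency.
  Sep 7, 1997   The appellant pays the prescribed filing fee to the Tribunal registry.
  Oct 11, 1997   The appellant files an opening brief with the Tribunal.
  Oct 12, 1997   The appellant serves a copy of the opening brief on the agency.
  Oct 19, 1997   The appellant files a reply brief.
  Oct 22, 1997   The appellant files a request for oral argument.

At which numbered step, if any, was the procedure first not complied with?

Step 3

Step 1: the window is 7–28 days after Jun 22, 1997 (when the determination is issued), so Jun 29, 1997 through Jul 20, 1997; Jul 19, 1997 falls inside that range.
Step 2: 16 days after Aug 23, 1997 (end of the 35-day review period, which began when the notice of appeal is served on Jul 19, 1997) is Sep 8, 1997; done Sep 7, 1997 — timely.
Step 3: the earliest permitted date is 30 days after Sep 13, 1997 (end of the 6-day comment period, which began when the filing fee is paid on Sep 7, 1997), i.e. Oct 13, 1997; Oct 11, 1997 is 2 days before the earliest permitted date.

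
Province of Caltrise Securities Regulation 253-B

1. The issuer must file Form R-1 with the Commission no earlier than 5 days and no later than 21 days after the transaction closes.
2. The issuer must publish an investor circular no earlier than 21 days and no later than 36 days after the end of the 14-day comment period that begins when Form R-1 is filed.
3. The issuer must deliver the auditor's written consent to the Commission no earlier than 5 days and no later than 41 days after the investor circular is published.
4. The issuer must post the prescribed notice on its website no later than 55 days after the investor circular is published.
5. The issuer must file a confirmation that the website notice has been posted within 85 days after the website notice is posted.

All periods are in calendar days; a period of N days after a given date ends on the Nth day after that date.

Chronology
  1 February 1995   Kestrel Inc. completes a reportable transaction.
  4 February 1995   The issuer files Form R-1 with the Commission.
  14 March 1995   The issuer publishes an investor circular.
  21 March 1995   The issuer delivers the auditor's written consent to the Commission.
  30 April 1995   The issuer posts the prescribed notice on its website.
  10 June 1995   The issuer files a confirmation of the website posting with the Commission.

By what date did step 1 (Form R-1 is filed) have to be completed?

22 February 1995

Step 1 runs from 1 February 1995, when the transaction closes. The window is 5–21 days after 1 February 1995; it closes on 22 February 1995.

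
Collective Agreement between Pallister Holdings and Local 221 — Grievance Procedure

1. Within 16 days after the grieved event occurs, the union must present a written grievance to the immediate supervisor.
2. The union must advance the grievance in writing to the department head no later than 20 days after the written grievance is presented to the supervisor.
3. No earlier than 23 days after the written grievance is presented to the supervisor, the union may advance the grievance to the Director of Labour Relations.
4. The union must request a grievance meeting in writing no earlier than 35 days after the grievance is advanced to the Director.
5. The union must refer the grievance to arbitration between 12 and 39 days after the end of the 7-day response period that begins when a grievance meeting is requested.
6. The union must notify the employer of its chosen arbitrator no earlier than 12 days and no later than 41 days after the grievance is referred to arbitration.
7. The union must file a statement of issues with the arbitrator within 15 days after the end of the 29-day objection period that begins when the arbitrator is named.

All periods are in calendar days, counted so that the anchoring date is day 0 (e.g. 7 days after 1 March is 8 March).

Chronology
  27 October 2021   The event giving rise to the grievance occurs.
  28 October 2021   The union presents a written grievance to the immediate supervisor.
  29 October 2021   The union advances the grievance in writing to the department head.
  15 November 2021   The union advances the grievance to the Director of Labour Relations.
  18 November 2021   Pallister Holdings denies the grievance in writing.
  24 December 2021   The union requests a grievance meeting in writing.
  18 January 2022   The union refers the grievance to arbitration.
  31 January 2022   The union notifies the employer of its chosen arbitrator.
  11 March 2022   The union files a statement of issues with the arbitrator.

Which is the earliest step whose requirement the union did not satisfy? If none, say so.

Step 1 — counting 16 days from 27 October 2021 (when the grieved event occurs) gives a deadline of 12 November 2021; completed 28 October 2021, before the deadline.
Step 2 — counting 20 days from 28 October 2021 (when the written grievance is presented to the supervisor) gives a deadline of 17 November 2021; completed 29 October 2021, before the deadline.
Step 3 — must wait 23 days from 28 October 2021 (when the written grievance is presented to the supervisor), so not before 20 November 2021; done 15 November 2021 — 5 days too early.
Later steps need not be reached.

Step 3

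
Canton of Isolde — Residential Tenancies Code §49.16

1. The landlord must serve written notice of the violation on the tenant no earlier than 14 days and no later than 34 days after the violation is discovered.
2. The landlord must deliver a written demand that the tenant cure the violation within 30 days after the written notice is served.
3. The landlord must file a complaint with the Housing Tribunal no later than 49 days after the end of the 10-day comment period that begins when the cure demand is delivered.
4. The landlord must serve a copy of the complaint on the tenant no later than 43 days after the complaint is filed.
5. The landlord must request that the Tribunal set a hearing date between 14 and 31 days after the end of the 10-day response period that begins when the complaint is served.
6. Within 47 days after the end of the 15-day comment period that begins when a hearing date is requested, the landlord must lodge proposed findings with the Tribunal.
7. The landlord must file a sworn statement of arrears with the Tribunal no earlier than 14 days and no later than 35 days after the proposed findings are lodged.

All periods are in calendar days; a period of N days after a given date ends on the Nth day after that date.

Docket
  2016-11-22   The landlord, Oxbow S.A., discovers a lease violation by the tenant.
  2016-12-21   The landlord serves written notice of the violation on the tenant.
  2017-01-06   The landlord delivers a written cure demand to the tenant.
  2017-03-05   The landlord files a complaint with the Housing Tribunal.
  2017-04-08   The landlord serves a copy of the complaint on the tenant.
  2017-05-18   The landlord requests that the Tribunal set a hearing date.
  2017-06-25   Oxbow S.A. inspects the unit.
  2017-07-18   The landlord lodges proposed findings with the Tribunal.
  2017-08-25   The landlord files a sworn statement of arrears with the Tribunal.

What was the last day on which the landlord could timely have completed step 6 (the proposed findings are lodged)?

2017-07-19

A hearing date is requested on 2017-05-18; the 15-day comment period therefore ends 2017-06-02, and step 6 runs from that date. 47 days after 2017-06-02 is 2017-07-19.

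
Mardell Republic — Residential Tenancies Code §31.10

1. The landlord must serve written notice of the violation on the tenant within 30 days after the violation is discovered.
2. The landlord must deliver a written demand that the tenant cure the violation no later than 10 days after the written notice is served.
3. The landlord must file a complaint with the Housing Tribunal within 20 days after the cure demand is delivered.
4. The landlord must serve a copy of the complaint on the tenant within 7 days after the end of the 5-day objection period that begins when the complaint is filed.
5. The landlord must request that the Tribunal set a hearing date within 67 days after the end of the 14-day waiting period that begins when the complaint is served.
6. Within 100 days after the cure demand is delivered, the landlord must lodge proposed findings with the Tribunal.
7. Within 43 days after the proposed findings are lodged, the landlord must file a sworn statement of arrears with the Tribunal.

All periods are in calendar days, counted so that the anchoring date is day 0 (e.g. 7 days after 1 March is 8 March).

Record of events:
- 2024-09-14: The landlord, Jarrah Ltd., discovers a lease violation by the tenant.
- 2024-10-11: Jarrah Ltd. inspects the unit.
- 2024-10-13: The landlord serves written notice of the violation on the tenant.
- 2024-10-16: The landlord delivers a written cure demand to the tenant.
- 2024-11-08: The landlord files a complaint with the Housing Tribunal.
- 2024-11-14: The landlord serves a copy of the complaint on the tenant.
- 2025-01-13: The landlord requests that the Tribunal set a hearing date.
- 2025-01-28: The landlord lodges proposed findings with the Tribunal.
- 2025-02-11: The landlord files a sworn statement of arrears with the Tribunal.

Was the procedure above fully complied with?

No

Step 1: 30 days after 2024-09-14 (when the violation is discovered) is 2024-10-14; completed 2024-10-13, before the deadline.
Step 2: 10 days after 2024-10-13 (when the written notice is served) is 2024-10-23; completed 2024-10-16, before the deadline.
Step 3: 20 days after 2024-10-16 (when the cure demand is delivered) is 2024-11-05; not done until 2024-11-08, 3 days after the deadline.
The procedure was therefore not followed at step 3.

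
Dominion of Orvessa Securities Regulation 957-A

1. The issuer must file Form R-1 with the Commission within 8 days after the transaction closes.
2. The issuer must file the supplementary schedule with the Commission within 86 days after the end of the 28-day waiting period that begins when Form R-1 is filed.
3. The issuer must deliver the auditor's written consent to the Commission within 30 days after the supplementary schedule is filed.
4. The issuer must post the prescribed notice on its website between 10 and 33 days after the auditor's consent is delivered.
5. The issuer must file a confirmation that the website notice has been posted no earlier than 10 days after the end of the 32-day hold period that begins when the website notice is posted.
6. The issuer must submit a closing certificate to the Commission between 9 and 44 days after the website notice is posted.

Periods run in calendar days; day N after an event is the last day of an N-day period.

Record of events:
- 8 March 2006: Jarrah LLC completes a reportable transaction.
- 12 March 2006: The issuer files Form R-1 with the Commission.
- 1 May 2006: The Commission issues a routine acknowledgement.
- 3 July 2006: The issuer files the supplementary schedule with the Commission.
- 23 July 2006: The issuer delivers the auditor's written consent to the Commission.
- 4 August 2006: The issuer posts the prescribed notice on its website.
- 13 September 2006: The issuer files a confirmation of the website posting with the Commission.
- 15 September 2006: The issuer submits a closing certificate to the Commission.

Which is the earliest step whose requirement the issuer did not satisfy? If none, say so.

Step 5

(1) due by 8 March 2006 + 8 days = 16 March 2006; completed 12 March 2006, before the deadline.
(2) due by 9 April 2006 + 86 days = 4 July 2006; 3 July 2006 is within that limit.
(3) due by 3 July 2006 + 30 days = 2 August 2006; done 23 July 2006 — timely.
(4) the permitted window runs from 23 July 2006 + 10 = 2 August 2006 to 23 July 2006 + 33 = 25 August 2006; done 4 August 2006, which is between those dates.
(5) permitted from 5 September 2006 + 10 days = 15 September 2006 onward; acted on 13 September 2006, 2 days prematurely.
The analysis stops there.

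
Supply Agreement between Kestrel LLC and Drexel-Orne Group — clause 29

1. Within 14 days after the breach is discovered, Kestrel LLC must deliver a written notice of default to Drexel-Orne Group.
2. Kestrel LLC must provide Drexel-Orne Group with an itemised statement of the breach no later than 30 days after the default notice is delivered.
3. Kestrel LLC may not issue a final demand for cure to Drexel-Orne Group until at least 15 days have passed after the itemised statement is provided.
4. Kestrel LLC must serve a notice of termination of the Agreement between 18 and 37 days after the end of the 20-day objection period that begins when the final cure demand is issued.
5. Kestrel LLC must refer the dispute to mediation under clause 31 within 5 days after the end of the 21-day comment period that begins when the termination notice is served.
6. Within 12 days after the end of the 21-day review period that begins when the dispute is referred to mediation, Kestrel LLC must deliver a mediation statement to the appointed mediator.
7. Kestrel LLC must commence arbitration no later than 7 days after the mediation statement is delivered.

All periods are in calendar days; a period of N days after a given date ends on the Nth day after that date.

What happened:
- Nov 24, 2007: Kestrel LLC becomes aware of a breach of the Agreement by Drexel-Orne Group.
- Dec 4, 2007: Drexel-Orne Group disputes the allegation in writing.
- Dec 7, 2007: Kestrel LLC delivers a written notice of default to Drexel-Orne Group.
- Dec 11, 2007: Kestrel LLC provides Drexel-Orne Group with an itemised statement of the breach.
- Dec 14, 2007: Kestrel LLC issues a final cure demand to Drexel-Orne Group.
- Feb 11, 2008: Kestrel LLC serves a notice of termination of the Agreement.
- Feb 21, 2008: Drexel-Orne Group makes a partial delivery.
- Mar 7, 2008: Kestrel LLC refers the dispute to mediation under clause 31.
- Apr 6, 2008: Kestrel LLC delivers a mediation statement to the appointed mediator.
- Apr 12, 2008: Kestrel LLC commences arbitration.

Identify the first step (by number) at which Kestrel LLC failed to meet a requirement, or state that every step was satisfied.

Step 3

Step 1: 14 days after Nov 24, 2007 (when the breach is discovered) is Dec 8, 2007; done Dec 7, 2007 — timely.
Step 2: 30 days after Dec 7, 2007 (when the default notice is delivered) is Jan 6, 2008; completed Dec 11, 2007, before the deadline.
Step 3: the earliest permitted date is 15 days after Dec 11, 2007 (when the itemised statement is provided), i.e. Dec 26, 2007; acted on Dec 14, 2007, 12 days prematurely.
That is the first point of non-compliance.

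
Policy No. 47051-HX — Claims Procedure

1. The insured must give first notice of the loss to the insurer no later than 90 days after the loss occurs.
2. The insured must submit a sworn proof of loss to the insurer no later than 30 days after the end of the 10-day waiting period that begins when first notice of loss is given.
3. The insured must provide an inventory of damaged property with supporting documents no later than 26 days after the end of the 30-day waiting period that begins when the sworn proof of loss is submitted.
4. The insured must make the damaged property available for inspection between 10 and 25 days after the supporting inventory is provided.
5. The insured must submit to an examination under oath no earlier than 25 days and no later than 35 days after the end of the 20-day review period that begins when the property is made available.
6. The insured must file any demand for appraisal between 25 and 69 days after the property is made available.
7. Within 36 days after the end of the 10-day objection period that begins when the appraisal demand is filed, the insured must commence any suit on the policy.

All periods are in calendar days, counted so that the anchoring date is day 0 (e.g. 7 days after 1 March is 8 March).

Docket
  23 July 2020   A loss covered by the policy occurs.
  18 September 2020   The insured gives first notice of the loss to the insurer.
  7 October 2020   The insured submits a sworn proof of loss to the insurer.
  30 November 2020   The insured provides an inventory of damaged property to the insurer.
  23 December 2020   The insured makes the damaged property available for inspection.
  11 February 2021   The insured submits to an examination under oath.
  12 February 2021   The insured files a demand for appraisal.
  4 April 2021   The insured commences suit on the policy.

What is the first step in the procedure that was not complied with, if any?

Step 7

(1) due by 23 July 2020 + 90 days = 21 October 2020; completed 18 September 2020, before the deadline.
(2) due by 28 September 2020 + 30 days = 28 October 2020; completed 7 October 2020, before the deadline.
(3) due by 6 November 2020 + 26 days = 2 December 2020; 30 November 2020 is within that limit.
(4) the permitted window runs from 30 November 2020 + 10 = 10 December 2020 to 30 November 2020 + 25 = 25 December 2020; done 23 December 2020 — within the window.
(5) the permitted window runs from 12 January 2021 + 25 = 6 February 2021 to 12 January 2021 + 35 = 16 February 2021; 11 February 2021 falls inside that range.
(6) the permitted window runs from 23 December 2020 + 25 = 17 January 2021 to 23 December 2020 + 69 = 2 March 2021; done 12 February 2021, which is between those dates.
(7) due by 22 February 2021 + 36 days = 30 March 2021; not done until 4 April 2021, 5 days after the deadline.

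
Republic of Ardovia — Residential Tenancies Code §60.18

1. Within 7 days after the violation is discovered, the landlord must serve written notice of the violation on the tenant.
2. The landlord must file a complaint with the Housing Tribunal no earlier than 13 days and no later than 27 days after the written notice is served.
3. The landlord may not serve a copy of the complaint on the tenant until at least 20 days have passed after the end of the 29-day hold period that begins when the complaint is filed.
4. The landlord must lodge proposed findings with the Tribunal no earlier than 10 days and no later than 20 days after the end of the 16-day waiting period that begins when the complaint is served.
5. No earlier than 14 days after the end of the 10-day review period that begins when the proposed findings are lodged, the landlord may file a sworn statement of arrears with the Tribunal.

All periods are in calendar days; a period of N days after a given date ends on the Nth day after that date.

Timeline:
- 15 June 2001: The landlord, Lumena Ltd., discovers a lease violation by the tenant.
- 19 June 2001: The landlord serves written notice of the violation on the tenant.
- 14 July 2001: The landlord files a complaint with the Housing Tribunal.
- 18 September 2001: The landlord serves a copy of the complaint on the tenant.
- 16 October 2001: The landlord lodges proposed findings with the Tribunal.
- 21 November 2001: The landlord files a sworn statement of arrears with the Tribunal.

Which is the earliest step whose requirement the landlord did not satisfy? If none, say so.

None — every step was satisfied

Step 1 — counting 7 days from 15 June 2001 (when the violation is discovered) gives a deadline of 22 June 2001; done 19 June 2001 — timely.
Step 2 — 13 and 27 days from 19 June 2001 (when the written notice is served) are 2 July 2001 and 16 July 2001 respectively; done 14 July 2001, which is between those dates.
Step 3 — must wait 20 days from 12 August 2001 (end of the 29-day hold period, which began when the complaint is filed on 14 July 2001), so not before 1 September 2001; done 18 September 2001 — permitted.
Step 4 — 10 and 20 days from 4 October 2001 (end of the 16-day waiting period, which began when the complaint is served on 18 September 2001) are 14 October 2001 and 24 October 2001 respectively; 16 October 2001 falls inside that range.
Step 5 — must wait 14 days from 26 October 2001 (end of the 10-day review period, which began when the proposed findings are lodged on 16 October 2001), so not before 9 November 2001; done 21 November 2001 — permitted.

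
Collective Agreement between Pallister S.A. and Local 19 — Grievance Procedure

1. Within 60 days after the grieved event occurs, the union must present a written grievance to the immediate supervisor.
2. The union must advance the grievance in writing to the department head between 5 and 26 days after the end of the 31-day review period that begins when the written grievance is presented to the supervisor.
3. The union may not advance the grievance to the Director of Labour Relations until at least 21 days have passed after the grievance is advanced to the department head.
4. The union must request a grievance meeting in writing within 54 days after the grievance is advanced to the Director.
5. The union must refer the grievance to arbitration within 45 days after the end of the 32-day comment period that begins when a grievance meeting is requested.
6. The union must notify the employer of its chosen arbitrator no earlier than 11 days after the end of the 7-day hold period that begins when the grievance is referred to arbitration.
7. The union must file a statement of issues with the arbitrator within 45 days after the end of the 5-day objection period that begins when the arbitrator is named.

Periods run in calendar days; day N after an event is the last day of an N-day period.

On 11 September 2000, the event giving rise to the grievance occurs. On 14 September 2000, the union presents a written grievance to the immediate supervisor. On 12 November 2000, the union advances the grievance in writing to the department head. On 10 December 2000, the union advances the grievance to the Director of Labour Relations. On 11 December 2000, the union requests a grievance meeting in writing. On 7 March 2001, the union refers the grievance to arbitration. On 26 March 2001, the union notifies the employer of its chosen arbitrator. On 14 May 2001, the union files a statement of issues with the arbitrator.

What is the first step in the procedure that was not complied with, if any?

Step 1: 60 days after 11 September 2000 (when the grieved event occurs) is 10 November 2000; done 14 September 2000 — timely.
Step 2: the window is 5–26 days after 15 October 2000 (end of the 31-day review period, which began when the written grievance is presented to the supervisor on 14 September 2000), so 20 October 2000 through 10 November 2000; 12 November 2000 is 2 days past the end of the window.

Step 2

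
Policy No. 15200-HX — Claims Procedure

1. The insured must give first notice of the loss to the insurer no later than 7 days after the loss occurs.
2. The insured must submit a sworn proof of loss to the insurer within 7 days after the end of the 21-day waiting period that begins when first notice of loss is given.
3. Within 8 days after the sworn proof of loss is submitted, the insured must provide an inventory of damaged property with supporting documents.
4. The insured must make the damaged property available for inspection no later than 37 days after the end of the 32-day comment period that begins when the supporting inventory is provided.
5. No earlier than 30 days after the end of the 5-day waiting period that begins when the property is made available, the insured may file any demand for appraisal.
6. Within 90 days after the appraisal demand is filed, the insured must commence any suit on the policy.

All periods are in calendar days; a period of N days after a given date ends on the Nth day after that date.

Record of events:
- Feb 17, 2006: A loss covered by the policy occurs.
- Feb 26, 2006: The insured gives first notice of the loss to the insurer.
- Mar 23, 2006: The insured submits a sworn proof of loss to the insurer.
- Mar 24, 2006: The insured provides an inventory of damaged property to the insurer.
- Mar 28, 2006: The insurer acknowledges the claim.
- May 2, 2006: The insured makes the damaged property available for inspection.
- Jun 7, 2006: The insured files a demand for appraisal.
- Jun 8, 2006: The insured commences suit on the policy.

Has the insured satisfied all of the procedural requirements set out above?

(1) due by Feb 17, 2006 + 7 days = Feb 24, 2006; Feb 26, 2006 misses that deadline by 2 days.

No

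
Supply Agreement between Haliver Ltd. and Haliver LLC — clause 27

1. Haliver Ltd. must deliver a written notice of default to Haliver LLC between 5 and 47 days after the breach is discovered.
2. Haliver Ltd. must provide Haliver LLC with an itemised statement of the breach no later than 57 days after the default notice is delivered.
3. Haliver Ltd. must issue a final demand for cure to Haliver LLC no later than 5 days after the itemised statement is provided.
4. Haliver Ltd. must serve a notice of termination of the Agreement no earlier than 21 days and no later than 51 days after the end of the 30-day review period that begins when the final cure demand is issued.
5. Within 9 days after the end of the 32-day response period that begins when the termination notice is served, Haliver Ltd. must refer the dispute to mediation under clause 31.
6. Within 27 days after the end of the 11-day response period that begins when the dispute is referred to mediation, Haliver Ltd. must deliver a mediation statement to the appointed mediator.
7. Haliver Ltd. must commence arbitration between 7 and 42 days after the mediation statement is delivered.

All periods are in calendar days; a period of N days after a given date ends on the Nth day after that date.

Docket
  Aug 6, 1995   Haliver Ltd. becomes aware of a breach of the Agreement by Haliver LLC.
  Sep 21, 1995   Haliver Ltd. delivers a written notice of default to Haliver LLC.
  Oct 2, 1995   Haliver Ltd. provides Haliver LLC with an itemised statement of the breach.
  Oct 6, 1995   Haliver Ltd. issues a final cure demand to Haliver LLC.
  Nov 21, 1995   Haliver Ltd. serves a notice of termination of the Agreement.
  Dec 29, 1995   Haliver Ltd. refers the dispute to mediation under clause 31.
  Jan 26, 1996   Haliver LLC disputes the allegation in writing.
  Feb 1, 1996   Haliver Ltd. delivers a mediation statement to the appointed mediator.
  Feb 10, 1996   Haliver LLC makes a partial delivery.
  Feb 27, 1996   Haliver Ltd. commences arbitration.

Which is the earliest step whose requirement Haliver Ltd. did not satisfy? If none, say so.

(1) the permitted window runs from Aug 6, 1995 + 5 = Aug 11, 1995 to Aug 6, 1995 + 47 = Sep 22, 1995; Sep 21, 1995 falls inside that range.
(2) due by Sep 21, 1995 + 57 days = Nov 17, 1995; completed Oct 2, 1995, before the deadline.
(3) due by Oct 2, 1995 + 5 days = Oct 7, 1995; done Oct 6, 1995 — timely.
(4) the permitted window runs from Nov 5, 1995 + 21 = Nov 26, 1995 to Nov 5, 1995 + 51 = Dec 26, 1995; done Nov 21, 1995 — 5 days before the window opened.
The analysis stops there.

Step 4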